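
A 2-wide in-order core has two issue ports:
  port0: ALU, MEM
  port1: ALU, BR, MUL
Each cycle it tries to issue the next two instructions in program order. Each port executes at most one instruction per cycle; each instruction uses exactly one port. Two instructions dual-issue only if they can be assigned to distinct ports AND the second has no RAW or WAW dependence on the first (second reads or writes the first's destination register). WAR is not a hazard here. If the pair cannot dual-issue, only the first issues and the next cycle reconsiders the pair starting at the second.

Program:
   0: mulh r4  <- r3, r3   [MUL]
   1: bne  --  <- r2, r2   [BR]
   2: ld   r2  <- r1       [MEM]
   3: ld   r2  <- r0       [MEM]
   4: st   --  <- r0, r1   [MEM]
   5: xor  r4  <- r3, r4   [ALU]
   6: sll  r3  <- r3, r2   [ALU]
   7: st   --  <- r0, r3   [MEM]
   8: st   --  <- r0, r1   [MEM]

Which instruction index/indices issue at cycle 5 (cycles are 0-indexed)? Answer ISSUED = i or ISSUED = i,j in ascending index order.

ISSUED = 7

[0] i0  mulh  -- no-port MUL/BR
[1] i1&i2  bne/ld  -- 2-wide
[2] i3  ld  -- no-port MEM/MEM
[3] i4&i5  st/xor  -- 2-wide
[4] i6  sll  -- RAW r3
[5] i7  st  -- no-port MEM/MEM
[6] i8  st  -- tail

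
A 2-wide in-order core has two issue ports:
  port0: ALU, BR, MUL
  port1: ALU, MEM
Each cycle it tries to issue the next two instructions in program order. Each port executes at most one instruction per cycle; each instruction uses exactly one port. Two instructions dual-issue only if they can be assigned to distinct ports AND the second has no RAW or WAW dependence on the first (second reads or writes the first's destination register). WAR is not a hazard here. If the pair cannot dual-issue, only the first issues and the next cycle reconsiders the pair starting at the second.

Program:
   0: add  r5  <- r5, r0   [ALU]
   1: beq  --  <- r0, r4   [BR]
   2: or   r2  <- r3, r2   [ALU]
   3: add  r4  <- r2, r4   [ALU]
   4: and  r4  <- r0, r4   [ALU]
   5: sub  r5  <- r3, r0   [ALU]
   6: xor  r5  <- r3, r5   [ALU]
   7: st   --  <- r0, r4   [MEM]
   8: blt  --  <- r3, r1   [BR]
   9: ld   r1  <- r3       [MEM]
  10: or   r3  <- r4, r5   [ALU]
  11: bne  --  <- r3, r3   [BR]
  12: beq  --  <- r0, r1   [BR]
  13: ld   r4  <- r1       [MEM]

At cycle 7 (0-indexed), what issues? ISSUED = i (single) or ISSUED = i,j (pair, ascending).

[0] i0+i1  add.ALU+beq.BR  -- pair
[1] i2  or.ALU  -- RAW r2
[2] i3  add.ALU  -- RAW+WAW r4
[3] i4+i5  and.ALU+sub.ALU  -- pair
[4] i6+i7  xor.ALU+st.MEM  -- pair
[5] i8+i9  blt.BR+ld.MEM  -- pair
[6] i10  or.ALU  -- RAW r3
[7] i11  bne.BR  -- no-port BR/BR
[8] i12+i13  beq.BR+ld.MEM  -- pair

ISSUED = 11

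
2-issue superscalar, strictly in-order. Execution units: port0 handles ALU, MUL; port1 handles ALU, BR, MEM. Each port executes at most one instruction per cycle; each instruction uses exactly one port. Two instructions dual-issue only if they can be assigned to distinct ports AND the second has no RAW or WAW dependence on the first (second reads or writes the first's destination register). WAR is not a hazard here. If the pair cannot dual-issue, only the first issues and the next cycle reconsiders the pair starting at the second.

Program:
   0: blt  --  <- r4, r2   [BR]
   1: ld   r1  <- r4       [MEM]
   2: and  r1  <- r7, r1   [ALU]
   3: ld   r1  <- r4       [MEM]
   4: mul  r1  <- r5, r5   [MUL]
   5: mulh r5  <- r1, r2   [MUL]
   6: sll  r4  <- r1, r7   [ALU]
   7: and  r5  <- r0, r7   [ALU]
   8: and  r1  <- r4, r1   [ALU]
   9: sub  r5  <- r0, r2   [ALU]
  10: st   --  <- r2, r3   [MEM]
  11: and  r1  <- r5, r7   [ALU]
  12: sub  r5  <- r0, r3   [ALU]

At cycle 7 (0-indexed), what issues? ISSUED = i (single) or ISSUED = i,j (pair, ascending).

[0] i0  blt  -- no-port BR/MEM
[1] i1  ld  -- RAW+WAW r1
[2] i2  and  -- WAW r1
[3] i3  ld  -- WAW r1
[4] i4  mul  -- no-port MUL/MUL
[5] i5,i6  mulh sll  -- 2-wide
[6] i7,i8  and and  -- 2-wide
[7] i9,i10  sub st  -- 2-wide
[8] i11,i12  and sub  -- 2-wide

ISSUED = 9,10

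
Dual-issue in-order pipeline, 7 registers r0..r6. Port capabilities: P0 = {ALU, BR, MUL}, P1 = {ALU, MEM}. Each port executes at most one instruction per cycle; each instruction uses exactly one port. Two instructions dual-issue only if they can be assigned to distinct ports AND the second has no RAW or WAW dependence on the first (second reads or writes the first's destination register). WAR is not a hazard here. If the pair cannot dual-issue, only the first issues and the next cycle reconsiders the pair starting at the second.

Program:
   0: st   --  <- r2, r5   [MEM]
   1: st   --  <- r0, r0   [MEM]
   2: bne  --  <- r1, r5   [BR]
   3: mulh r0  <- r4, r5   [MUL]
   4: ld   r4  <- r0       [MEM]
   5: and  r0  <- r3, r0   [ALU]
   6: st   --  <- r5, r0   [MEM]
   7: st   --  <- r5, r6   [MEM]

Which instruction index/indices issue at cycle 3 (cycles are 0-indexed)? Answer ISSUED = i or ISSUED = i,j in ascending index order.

ISSUED = 4,5

0. st @i0  | no-port MEM/MEM
1. st+bne @i1,i2  | dual
2. mulh @i3  | RAW r0
3. ld+and @i4,i5  | dual
4. st @i6  | no-port MEM/MEM
5. st @i7  | tail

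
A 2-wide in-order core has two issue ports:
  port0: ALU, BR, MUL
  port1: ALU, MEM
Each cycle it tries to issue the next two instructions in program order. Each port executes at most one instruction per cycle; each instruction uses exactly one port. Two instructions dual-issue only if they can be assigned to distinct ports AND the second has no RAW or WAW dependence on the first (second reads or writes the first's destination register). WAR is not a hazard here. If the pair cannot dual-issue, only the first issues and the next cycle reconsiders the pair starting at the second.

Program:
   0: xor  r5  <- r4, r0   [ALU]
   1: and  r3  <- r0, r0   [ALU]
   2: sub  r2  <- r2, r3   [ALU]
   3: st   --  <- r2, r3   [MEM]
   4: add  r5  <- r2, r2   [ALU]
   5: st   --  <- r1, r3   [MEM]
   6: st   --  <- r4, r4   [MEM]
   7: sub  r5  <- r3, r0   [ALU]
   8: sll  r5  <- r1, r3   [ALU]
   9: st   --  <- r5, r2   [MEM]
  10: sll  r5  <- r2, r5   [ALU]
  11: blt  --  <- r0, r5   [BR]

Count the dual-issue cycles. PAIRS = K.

PAIRS = 4

c0: i0&i1 xor.ALU and.ALU  2-wide
c1: i2 sub.ALU  RAW r2
c2: i3&i4 st.MEM add.ALU  2-wide
c3: i5 st.MEM  no-port MEM/MEM
c4: i6&i7 st.MEM sub.ALU  2-wide
c5: i8 sll.ALU  RAW r5
c6: i9&i10 st.MEM sll.ALU  2-wide
c7: i11 blt.BR  tail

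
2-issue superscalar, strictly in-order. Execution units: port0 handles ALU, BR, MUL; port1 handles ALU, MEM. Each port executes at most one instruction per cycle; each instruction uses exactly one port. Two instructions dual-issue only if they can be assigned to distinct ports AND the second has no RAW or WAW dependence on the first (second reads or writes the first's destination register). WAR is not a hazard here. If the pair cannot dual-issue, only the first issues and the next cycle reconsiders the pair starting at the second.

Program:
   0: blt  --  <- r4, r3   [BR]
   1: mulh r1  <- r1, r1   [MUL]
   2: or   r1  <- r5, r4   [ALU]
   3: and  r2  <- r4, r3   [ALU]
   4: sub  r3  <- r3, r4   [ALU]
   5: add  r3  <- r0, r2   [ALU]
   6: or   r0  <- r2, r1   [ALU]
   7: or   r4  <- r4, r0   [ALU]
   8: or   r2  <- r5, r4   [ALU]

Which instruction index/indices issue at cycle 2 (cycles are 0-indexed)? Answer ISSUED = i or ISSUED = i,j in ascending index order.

[0] i0  blt  -- no-port BR/MUL
[1] i1  mulh  -- WAW r1
[2] i2&i3  or;and  -- 2-wide
[3] i4  sub  -- WAW r3
[4] i5&i6  add;or  -- 2-wide
[5] i7  or  -- RAW r4
[6] i8  or  -- tail

ISSUED = 2,3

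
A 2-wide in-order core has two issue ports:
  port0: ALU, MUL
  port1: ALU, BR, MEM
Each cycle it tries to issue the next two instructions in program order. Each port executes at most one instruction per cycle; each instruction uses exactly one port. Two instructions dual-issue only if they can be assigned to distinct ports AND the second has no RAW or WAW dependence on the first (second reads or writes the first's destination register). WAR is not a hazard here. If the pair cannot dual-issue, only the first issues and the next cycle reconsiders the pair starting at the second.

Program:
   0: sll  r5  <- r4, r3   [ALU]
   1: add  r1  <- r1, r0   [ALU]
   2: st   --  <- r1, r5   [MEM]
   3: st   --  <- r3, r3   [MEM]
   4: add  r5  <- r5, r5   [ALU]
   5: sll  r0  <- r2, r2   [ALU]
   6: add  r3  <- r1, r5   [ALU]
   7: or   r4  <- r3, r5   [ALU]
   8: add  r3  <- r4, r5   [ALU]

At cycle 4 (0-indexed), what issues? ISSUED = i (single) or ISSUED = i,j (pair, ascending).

0. sll/add @i0&i1  | pair
1. st @i2  | no-port MEM/MEM
2. st/add @i3&i4  | pair
3. sll/add @i5&i6  | pair
4. or @i7  | RAW r4
5. add @i8  | tail

ISSUED = 7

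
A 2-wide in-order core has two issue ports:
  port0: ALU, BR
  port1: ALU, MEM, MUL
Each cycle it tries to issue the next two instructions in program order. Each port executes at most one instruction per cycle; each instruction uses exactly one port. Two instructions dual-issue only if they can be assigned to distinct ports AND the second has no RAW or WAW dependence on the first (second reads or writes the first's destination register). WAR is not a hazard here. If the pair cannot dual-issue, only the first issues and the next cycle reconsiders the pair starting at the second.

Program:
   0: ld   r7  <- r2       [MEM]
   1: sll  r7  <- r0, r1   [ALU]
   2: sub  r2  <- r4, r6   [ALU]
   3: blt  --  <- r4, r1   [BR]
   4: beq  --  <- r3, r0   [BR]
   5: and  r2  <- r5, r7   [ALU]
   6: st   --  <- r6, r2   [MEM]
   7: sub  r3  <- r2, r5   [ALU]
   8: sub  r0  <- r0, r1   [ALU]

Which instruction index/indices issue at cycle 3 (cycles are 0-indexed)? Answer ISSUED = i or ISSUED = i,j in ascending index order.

ISSUED = 4,5

  cy0 -> i0 (ld) WAW r7
  cy1 -> i1&i2 (sll;sub) pair
  cy2 -> i3 (blt) no-port BR/BR
  cy3 -> i4&i5 (beq;and) pair
  cy4 -> i6&i7 (st;sub) pair
  cy5 -> i8 (sub) tail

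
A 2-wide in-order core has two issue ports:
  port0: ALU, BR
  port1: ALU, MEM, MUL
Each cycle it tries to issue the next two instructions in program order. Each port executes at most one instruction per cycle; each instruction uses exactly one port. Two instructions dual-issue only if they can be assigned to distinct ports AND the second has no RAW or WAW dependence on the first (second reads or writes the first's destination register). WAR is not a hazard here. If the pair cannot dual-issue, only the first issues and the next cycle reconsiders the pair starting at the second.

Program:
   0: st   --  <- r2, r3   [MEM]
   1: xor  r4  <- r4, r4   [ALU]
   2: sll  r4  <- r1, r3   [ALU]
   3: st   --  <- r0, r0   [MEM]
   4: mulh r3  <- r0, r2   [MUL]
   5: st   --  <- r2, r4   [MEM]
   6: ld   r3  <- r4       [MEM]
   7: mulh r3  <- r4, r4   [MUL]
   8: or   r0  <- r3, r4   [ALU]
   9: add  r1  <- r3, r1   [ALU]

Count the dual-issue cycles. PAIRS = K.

#0 head=0: st.MEM/xor.ALU i0&i1 2-wide
#1 head=2: sll.ALU/st.MEM i2&i3 2-wide
#2 head=4: mulh.MUL i4 no-port MUL/MEM
#3 head=5: st.MEM i5 no-port MEM/MEM
#4 head=6: ld.MEM i6 no-port MEM/MUL
#5 head=7: mulh.MUL i7 RAW r3
#6 head=8: or.ALU/add.ALU i8&i9 2-wide

PAIRS = 3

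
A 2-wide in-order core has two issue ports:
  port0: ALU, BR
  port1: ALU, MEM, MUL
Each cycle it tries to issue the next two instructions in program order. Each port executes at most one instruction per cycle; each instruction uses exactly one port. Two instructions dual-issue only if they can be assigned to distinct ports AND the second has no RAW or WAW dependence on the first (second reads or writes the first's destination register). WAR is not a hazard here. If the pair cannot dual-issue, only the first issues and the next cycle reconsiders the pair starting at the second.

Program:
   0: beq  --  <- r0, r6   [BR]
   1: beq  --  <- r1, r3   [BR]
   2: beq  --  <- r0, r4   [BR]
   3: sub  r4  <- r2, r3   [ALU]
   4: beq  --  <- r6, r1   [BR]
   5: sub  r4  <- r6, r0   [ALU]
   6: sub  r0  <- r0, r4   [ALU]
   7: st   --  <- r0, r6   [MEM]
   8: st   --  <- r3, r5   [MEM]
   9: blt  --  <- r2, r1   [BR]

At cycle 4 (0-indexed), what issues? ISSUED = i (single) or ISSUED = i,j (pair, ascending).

0. beq @i0  | no-port BR/BR
1. beq @i1  | no-port BR/BR
2. beq/sub @i2&i3  | dual
3. beq/sub @i4&i5  | dual
4. sub @i6  | RAW r0
5. st @i7  | no-port MEM/MEM
6. st/blt @i8&i9  | dual

ISSUED = 6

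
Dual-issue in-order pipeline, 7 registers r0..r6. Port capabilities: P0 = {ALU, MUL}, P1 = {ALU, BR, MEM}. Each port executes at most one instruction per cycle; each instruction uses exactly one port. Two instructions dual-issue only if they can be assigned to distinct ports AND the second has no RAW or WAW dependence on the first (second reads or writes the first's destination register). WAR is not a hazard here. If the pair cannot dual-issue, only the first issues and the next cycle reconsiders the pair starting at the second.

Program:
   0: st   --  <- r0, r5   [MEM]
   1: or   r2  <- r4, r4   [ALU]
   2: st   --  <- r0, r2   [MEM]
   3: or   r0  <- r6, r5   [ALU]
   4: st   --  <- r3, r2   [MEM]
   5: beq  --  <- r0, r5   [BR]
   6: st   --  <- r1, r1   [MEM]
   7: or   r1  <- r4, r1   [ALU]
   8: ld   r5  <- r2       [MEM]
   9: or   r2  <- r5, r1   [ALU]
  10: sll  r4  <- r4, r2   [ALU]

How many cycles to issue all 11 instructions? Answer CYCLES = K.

#0 head=0: st.MEM or.ALU i0/i1 dual
#1 head=2: st.MEM or.ALU i2/i3 dual
#2 head=4: st.MEM i4 no-port MEM/BR
#3 head=5: beq.BR i5 no-port BR/MEM
#4 head=6: st.MEM or.ALU i6/i7 dual
#5 head=8: ld.MEM i8 RAW r5
#6 head=9: or.ALU i9 RAW r2
#7 head=10: sll.ALU i10 tail

CYCLES = 8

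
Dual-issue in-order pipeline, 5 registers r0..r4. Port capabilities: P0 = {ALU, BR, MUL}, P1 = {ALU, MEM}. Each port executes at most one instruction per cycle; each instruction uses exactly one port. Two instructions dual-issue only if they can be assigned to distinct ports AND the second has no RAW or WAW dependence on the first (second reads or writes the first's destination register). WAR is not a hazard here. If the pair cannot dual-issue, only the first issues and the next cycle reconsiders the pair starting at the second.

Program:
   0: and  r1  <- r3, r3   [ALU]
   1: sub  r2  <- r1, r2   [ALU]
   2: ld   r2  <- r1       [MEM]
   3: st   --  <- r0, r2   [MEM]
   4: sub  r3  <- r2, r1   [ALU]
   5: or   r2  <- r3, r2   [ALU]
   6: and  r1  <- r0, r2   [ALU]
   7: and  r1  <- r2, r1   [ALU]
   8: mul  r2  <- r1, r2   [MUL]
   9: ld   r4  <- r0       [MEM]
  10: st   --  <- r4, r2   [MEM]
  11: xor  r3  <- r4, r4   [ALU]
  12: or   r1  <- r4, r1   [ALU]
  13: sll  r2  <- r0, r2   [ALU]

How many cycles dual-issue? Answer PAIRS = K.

PAIRS = 4

[0] i0  and.ALU  -- RAW r1
[1] i1  sub.ALU  -- WAW r2
[2] i2  ld.MEM  -- no-port MEM/MEM
[3] i3,i4  st.MEM;sub.ALU  -- pair
[4] i5  or.ALU  -- RAW r2
[5] i6  and.ALU  -- RAW+WAW r1
[6] i7  and.ALU  -- RAW r1
[7] i8,i9  mul.MUL;ld.MEM  -- pair
[8] i10,i11  st.MEM;xor.ALU  -- pair
[9] i12,i13  or.ALU;sll.ALU  -- pair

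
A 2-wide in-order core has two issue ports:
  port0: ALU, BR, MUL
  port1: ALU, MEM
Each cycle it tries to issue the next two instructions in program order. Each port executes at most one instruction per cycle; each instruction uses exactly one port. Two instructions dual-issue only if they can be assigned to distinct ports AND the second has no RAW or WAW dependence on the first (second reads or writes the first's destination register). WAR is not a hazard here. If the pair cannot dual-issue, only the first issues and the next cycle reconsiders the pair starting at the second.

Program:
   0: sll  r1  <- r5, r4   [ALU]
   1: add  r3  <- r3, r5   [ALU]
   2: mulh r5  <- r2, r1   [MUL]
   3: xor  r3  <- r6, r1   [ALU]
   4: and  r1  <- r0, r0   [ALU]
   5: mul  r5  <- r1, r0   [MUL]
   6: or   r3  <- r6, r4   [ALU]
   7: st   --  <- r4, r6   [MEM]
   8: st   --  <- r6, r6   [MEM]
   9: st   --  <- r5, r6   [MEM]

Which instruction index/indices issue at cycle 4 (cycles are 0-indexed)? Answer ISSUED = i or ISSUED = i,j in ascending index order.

ISSUED = 7

0. sll.ALU;add.ALU @i0&i1  | dual
1. mulh.MUL;xor.ALU @i2&i3  | dual
2. and.ALU @i4  | RAW r1
3. mul.MUL;or.ALU @i5&i6  | dual
4. st.MEM @i7  | no-port MEM/MEM
5. st.MEM @i8  | no-port MEM/MEM
6. st.MEM @i9  | tail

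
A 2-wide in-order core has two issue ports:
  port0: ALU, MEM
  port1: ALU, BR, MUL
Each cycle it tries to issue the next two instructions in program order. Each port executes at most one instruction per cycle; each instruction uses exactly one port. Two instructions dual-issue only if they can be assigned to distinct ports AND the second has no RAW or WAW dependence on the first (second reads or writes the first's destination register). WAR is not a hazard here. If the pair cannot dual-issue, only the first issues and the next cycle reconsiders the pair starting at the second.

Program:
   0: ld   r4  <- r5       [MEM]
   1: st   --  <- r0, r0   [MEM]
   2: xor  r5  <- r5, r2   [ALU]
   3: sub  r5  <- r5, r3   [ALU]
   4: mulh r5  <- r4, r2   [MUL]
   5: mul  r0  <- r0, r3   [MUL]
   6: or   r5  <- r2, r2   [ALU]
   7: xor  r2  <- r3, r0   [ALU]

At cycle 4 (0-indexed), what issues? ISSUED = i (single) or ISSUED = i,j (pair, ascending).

0. ld.MEM @i0  | no-port MEM/MEM
1. st.MEM;xor.ALU @i1&i2  | 2-wide
2. sub.ALU @i3  | WAW r5
3. mulh.MUL @i4  | no-port MUL/MUL
4. mul.MUL;or.ALU @i5&i6  | 2-wide
5. xor.ALU @i7  | tail

ISSUED = 5,6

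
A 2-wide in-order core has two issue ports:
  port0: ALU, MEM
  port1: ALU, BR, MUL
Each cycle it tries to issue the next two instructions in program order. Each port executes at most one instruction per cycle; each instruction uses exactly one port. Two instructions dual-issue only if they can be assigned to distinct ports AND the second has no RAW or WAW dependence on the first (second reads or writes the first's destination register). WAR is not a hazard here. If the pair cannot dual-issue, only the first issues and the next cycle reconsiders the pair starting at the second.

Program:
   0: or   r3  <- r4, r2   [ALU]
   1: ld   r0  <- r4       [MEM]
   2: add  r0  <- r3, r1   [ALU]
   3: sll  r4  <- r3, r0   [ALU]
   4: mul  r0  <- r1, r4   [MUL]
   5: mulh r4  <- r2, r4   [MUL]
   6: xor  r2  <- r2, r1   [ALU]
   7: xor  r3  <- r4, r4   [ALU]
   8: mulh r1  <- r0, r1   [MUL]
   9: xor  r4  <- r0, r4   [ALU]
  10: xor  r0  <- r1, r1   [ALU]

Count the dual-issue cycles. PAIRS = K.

PAIRS = 4

t=0 i0/i1:or+ld ; dual
t=1 i2:add ; RAW r0
t=2 i3:sll ; RAW r4
t=3 i4:mul ; no-port MUL/MUL
t=4 i5/i6:mulh+xor ; dual
t=5 i7/i8:xor+mulh ; dual
t=6 i9/i10:xor+xor ; dual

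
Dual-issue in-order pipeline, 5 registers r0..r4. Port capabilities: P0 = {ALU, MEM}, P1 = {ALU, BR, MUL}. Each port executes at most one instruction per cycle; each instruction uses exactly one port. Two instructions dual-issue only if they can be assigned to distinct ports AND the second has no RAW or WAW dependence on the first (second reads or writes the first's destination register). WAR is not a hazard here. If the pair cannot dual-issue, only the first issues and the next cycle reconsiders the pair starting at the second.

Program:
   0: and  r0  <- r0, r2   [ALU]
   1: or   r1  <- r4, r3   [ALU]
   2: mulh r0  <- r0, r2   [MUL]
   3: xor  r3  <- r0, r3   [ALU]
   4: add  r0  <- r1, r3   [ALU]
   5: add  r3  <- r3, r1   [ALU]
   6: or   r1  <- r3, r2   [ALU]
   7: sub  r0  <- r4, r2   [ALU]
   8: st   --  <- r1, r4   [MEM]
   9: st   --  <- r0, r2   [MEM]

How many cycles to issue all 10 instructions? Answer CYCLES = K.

CYCLES = 7

[0] i0/i1  and.ALU or.ALU  -- 2-wide
[1] i2  mulh.MUL  -- RAW r0
[2] i3  xor.ALU  -- RAW r3
[3] i4/i5  add.ALU add.ALU  -- 2-wide
[4] i6/i7  or.ALU sub.ALU  -- 2-wide
[5] i8  st.MEM  -- no-port MEM/MEM
[6] i9  st.MEM  -- tail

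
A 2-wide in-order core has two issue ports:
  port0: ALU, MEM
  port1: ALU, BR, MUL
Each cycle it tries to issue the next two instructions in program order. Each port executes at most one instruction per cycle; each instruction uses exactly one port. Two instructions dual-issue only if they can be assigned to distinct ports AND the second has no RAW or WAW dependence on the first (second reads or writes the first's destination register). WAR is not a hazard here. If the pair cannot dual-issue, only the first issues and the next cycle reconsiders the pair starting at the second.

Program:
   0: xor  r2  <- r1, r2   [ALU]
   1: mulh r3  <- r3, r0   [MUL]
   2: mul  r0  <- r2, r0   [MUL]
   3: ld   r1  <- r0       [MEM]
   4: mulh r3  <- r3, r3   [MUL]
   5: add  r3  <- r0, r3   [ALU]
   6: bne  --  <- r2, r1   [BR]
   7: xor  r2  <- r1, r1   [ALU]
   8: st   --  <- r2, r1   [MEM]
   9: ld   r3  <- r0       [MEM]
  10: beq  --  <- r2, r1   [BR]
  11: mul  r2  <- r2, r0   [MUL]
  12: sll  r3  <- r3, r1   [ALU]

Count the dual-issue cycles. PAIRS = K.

PAIRS = 5

  cy0 -> i0/i1 (xor;mulh) pair
  cy1 -> i2 (mul) RAW r0
  cy2 -> i3/i4 (ld;mulh) pair
  cy3 -> i5/i6 (add;bne) pair
  cy4 -> i7 (xor) RAW r2
  cy5 -> i8 (st) no-port MEM/MEM
  cy6 -> i9/i10 (ld;beq) pair
  cy7 -> i11/i12 (mul;sll) pair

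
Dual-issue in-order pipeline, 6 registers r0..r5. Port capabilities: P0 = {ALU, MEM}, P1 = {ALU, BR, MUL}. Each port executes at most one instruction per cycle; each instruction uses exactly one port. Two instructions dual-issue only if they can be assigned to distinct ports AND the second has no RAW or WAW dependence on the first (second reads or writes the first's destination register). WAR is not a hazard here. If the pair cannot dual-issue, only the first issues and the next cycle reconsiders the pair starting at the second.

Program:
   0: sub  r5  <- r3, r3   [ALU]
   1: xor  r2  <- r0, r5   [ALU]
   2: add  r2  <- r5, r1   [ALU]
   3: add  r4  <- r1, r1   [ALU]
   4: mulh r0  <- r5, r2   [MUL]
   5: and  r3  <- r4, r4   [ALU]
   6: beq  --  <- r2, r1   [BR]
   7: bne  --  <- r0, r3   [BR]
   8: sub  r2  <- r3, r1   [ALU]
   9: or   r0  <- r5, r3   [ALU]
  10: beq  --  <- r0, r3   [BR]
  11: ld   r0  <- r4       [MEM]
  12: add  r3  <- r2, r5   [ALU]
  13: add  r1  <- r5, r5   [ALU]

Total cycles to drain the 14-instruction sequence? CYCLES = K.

CYCLES = 9

t=0 i0:sub ; RAW r5
t=1 i1:xor ; WAW r2
t=2 i2,i3:add add ; pair
t=3 i4,i5:mulh and ; pair
t=4 i6:beq ; no-port BR/BR
t=5 i7,i8:bne sub ; pair
t=6 i9:or ; RAW r0
t=7 i10,i11:beq ld ; pair
t=8 i12,i13:add add ; pair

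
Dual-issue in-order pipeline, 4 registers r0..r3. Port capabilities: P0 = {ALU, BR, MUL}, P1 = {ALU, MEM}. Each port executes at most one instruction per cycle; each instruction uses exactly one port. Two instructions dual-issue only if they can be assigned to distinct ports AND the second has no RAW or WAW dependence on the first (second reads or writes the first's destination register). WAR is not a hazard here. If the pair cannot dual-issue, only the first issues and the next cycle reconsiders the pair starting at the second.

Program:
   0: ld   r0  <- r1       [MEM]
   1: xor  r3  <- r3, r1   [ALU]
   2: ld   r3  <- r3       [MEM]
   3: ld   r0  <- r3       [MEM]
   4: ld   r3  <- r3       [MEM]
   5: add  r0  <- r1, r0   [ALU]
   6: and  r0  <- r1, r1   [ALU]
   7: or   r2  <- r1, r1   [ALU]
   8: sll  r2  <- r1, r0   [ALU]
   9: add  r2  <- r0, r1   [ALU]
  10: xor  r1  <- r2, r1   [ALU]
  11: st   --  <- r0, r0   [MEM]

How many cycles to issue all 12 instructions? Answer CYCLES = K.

t=0 i0+i1:ld.MEM;xor.ALU ; pair
t=1 i2:ld.MEM ; no-port MEM/MEM
t=2 i3:ld.MEM ; no-port MEM/MEM
t=3 i4+i5:ld.MEM;add.ALU ; pair
t=4 i6+i7:and.ALU;or.ALU ; pair
t=5 i8:sll.ALU ; WAW r2
t=6 i9:add.ALU ; RAW r2
t=7 i10+i11:xor.ALU;st.MEM ; pair

CYCLES = 8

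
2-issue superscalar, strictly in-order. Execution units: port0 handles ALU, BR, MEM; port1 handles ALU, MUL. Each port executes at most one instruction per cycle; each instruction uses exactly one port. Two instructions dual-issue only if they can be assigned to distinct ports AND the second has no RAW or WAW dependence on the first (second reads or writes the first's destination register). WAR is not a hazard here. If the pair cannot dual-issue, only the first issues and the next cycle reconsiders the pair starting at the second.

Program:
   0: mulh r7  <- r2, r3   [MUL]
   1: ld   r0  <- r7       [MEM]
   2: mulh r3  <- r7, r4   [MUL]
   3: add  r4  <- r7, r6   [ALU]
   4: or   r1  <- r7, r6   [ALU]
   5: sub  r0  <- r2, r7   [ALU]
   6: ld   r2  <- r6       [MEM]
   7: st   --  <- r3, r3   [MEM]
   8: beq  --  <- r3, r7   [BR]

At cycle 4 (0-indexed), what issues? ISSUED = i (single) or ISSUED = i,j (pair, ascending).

t=0 i0:mulh.MUL ; RAW r7
t=1 i1,i2:ld.MEM+mulh.MUL ; pair
t=2 i3,i4:add.ALU+or.ALU ; pair
t=3 i5,i6:sub.ALU+ld.MEM ; pair
t=4 i7:st.MEM ; no-port MEM/BR
t=5 i8:beq.BR ; tail

ISSUED = 7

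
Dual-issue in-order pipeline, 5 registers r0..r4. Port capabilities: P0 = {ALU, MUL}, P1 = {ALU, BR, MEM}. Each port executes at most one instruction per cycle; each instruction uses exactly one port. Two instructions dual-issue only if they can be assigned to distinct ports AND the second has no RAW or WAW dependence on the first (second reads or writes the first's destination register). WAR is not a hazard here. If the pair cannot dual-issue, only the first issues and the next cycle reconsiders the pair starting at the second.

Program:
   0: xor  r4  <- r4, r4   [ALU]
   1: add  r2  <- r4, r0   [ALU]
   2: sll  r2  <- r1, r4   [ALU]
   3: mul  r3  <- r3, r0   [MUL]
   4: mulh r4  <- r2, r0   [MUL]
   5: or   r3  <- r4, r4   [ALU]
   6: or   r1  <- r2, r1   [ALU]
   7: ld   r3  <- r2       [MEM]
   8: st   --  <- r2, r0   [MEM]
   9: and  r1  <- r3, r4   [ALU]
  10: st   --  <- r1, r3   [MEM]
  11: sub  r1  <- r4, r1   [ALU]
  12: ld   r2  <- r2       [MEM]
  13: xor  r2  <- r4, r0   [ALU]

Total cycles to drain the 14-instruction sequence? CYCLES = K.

CYCLES = 10

t=0 i0:xor.ALU ; RAW r4
t=1 i1:add.ALU ; WAW r2
t=2 i2+i3:sll.ALU mul.MUL ; dual
t=3 i4:mulh.MUL ; RAW r4
t=4 i5+i6:or.ALU or.ALU ; dual
t=5 i7:ld.MEM ; no-port MEM/MEM
t=6 i8+i9:st.MEM and.ALU ; dual
t=7 i10+i11:st.MEM sub.ALU ; dual
t=8 i12:ld.MEM ; WAW r2
t=9 i13:xor.ALU ; tail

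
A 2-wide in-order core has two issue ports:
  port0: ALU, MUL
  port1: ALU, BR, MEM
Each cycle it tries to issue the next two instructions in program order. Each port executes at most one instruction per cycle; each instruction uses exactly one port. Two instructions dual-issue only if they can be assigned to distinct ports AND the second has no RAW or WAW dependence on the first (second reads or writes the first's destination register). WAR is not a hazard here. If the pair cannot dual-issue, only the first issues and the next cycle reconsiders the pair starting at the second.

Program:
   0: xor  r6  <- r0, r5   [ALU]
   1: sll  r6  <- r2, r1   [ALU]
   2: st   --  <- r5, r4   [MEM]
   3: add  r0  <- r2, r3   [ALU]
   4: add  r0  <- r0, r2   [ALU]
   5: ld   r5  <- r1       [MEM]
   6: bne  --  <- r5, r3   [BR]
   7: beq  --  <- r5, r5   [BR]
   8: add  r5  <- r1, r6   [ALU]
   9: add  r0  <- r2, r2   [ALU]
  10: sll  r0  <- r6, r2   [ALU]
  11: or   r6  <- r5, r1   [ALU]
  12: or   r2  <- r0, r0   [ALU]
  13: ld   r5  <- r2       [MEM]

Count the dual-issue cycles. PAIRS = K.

PAIRS = 4

0. xor.ALU @i0  | WAW r6
1. sll.ALU st.MEM @i1,i2  | 2-wide
2. add.ALU @i3  | RAW+WAW r0
3. add.ALU ld.MEM @i4,i5  | 2-wide
4. bne.BR @i6  | no-port BR/BR
5. beq.BR add.ALU @i7,i8  | 2-wide
6. add.ALU @i9  | WAW r0
7. sll.ALU or.ALU @i10,i11  | 2-wide
8. or.ALU @i12  | RAW r2
9. ld.MEM @i13  | tail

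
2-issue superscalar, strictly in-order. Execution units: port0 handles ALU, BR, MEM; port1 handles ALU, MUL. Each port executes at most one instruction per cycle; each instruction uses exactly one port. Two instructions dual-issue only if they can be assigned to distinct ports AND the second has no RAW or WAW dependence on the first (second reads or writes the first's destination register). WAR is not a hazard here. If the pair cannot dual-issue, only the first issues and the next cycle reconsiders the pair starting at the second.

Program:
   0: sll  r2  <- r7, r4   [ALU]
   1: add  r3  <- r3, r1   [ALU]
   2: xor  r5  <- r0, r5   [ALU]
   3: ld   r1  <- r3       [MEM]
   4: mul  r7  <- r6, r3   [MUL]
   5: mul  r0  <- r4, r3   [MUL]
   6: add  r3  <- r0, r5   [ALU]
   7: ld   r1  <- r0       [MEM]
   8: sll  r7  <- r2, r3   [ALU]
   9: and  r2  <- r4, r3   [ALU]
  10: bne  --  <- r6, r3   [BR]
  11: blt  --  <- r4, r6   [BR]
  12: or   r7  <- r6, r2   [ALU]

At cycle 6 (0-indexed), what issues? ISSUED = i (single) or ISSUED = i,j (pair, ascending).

[0] i0&i1  sll.ALU/add.ALU  -- dual
[1] i2&i3  xor.ALU/ld.MEM  -- dual
[2] i4  mul.MUL  -- no-port MUL/MUL
[3] i5  mul.MUL  -- RAW r0
[4] i6&i7  add.ALU/ld.MEM  -- dual
[5] i8&i9  sll.ALU/and.ALU  -- dual
[6] i10  bne.BR  -- no-port BR/BR
[7] i11&i12  blt.BR/or.ALU  -- dual

ISSUED = 10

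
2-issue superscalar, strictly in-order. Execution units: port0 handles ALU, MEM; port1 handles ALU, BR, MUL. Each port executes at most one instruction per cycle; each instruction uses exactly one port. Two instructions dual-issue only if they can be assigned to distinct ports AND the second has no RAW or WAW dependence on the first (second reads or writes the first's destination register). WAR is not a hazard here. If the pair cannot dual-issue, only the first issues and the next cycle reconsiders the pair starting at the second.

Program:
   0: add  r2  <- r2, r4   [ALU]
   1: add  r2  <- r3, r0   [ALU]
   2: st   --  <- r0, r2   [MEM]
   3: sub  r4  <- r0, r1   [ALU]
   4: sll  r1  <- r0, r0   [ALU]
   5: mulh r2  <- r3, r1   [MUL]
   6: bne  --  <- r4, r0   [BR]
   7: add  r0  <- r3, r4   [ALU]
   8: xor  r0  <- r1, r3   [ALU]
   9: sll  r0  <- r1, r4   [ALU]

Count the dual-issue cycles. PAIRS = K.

c0: i0 add.ALU  WAW r2
c1: i1 add.ALU  RAW r2
c2: i2+i3 st.MEM;sub.ALU  2-wide
c3: i4 sll.ALU  RAW r1
c4: i5 mulh.MUL  no-port MUL/BR
c5: i6+i7 bne.BR;add.ALU  2-wide
c6: i8 xor.ALU  WAW r0
c7: i9 sll.ALU  tail

PAIRS = 2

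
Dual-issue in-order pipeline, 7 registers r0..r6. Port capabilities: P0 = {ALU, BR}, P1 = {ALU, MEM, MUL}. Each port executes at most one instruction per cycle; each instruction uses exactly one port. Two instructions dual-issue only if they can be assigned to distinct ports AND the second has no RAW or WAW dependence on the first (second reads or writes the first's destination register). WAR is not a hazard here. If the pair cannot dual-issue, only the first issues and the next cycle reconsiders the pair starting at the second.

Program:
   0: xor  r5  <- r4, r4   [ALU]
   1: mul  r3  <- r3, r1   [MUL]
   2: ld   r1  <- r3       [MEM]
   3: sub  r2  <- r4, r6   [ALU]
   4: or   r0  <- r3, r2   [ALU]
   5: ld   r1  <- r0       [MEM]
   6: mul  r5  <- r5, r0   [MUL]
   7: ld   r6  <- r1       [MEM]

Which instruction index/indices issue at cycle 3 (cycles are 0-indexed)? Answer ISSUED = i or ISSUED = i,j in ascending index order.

ISSUED = 5

0. xor.ALU/mul.MUL @i0+i1  | dual
1. ld.MEM/sub.ALU @i2+i3  | dual
2. or.ALU @i4  | RAW r0
3. ld.MEM @i5  | no-port MEM/MUL
4. mul.MUL @i6  | no-port MUL/MEM
5. ld.MEM @i7  | tail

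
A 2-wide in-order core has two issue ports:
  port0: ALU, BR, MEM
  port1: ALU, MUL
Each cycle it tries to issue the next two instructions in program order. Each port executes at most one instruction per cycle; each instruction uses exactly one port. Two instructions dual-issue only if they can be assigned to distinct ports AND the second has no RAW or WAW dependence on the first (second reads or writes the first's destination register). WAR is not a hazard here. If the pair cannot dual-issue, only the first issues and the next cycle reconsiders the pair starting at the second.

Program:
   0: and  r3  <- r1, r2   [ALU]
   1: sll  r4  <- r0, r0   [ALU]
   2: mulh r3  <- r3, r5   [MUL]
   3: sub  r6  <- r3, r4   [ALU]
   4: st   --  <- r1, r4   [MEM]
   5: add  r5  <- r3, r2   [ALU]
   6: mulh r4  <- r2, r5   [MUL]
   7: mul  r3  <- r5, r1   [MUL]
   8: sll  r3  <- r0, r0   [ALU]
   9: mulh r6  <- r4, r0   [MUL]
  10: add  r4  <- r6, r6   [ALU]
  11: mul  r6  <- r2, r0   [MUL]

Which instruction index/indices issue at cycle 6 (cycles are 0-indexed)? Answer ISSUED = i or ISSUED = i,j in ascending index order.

ISSUED = 8,9

  cy0 -> i0/i1 (and.ALU sll.ALU) pair
  cy1 -> i2 (mulh.MUL) RAW r3
  cy2 -> i3/i4 (sub.ALU st.MEM) pair
  cy3 -> i5 (add.ALU) RAW r5
  cy4 -> i6 (mulh.MUL) no-port MUL/MUL
  cy5 -> i7 (mul.MUL) WAW r3
  cy6 -> i8/i9 (sll.ALU mulh.MUL) pair
  cy7 -> i10/i11 (add.ALU mul.MUL) pair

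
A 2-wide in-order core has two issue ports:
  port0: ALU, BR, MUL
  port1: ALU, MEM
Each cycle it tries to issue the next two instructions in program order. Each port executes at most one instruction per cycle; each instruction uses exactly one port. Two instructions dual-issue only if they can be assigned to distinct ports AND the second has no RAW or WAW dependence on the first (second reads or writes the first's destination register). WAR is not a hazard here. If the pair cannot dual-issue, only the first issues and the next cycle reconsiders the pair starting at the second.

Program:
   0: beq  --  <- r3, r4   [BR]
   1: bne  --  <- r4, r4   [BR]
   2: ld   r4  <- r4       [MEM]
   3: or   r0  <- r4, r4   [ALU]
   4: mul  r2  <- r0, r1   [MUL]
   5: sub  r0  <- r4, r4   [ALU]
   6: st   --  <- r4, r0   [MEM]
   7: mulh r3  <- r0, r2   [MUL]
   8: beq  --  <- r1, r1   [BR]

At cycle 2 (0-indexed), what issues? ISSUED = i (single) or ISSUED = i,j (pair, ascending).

[0] i0  beq  -- no-port BR/BR
[1] i1+i2  bne+ld  -- dual
[2] i3  or  -- RAW r0
[3] i4+i5  mul+sub  -- dual
[4] i6+i7  st+mulh  -- dual
[5] i8  beq  -- tail

ISSUED = 3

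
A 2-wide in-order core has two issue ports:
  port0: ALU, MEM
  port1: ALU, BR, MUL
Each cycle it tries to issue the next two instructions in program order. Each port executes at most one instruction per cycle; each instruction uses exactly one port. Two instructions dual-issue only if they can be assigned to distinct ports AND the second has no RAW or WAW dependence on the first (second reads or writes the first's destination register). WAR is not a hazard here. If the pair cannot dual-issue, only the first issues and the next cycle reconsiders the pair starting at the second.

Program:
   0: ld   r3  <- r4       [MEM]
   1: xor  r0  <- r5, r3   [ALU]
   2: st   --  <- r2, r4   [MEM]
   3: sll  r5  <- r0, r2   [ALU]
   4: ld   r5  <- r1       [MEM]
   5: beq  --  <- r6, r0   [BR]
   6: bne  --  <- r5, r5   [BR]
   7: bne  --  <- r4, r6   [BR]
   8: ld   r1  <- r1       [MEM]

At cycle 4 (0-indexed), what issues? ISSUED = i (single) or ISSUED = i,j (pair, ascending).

  cy0 -> i0 (ld) RAW r3
  cy1 -> i1&i2 (xor st) pair
  cy2 -> i3 (sll) WAW r5
  cy3 -> i4&i5 (ld beq) pair
  cy4 -> i6 (bne) no-port BR/BR
  cy5 -> i7&i8 (bne ld) pair

ISSUED = 6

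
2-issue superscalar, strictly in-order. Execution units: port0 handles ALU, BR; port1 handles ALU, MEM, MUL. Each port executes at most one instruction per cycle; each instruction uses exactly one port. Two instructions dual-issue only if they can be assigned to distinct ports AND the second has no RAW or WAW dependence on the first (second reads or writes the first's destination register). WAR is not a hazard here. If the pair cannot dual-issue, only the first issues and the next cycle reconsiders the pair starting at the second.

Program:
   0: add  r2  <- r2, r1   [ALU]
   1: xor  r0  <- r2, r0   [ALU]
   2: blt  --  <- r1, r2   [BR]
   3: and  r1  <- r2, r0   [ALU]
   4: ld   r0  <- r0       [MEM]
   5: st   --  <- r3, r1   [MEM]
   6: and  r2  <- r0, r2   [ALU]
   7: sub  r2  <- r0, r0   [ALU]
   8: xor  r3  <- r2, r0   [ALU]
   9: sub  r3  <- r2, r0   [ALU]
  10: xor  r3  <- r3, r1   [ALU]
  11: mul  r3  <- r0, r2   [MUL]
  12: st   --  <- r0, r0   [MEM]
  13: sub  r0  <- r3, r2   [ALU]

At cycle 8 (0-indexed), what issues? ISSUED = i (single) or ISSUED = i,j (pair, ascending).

  cy0 -> i0 (add) RAW r2
  cy1 -> i1,i2 (xor blt) 2-wide
  cy2 -> i3,i4 (and ld) 2-wide
  cy3 -> i5,i6 (st and) 2-wide
  cy4 -> i7 (sub) RAW r2
  cy5 -> i8 (xor) WAW r3
  cy6 -> i9 (sub) RAW+WAW r3
  cy7 -> i10 (xor) WAW r3
  cy8 -> i11 (mul) no-port MUL/MEM
  cy9 -> i12,i13 (st sub) 2-wide

ISSUED = 11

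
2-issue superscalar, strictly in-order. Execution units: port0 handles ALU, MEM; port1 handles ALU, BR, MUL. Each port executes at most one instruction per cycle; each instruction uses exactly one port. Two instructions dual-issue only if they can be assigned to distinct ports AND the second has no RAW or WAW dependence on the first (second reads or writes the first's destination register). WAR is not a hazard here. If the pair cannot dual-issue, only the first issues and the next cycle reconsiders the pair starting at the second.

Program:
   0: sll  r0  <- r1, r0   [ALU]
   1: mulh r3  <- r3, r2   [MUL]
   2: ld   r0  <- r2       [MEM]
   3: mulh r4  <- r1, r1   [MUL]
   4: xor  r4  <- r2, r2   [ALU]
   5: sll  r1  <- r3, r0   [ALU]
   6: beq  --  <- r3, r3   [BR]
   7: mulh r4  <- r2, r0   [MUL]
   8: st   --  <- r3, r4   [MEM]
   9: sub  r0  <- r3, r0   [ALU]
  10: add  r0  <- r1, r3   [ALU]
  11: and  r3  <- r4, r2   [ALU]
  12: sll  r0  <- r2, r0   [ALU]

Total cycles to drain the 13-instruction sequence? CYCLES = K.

t=0 i0+i1:sll.ALU/mulh.MUL ; dual
t=1 i2+i3:ld.MEM/mulh.MUL ; dual
t=2 i4+i5:xor.ALU/sll.ALU ; dual
t=3 i6:beq.BR ; no-port BR/MUL
t=4 i7:mulh.MUL ; RAW r4
t=5 i8+i9:st.MEM/sub.ALU ; dual
t=6 i10+i11:add.ALU/and.ALU ; dual
t=7 i12:sll.ALU ; tail

CYCLES = 8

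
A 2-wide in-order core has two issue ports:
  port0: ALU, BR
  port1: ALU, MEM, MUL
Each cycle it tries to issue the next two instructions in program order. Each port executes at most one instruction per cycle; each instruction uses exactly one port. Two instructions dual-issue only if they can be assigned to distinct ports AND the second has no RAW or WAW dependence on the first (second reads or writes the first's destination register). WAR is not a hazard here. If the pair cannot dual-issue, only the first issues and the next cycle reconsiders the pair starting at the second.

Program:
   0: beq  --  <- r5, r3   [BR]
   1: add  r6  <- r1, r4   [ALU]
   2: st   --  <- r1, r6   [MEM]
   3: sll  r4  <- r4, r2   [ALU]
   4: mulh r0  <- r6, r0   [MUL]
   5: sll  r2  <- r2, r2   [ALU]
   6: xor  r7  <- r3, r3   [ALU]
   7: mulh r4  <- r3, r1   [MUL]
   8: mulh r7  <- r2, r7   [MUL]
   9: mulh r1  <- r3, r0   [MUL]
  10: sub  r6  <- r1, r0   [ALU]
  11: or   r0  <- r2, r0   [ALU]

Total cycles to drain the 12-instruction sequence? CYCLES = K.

CYCLES = 7

t=0 i0+i1:beq.BR add.ALU ; 2-wide
t=1 i2+i3:st.MEM sll.ALU ; 2-wide
t=2 i4+i5:mulh.MUL sll.ALU ; 2-wide
t=3 i6+i7:xor.ALU mulh.MUL ; 2-wide
t=4 i8:mulh.MUL ; no-port MUL/MUL
t=5 i9:mulh.MUL ; RAW r1
t=6 i10+i11:sub.ALU or.ALU ; 2-wide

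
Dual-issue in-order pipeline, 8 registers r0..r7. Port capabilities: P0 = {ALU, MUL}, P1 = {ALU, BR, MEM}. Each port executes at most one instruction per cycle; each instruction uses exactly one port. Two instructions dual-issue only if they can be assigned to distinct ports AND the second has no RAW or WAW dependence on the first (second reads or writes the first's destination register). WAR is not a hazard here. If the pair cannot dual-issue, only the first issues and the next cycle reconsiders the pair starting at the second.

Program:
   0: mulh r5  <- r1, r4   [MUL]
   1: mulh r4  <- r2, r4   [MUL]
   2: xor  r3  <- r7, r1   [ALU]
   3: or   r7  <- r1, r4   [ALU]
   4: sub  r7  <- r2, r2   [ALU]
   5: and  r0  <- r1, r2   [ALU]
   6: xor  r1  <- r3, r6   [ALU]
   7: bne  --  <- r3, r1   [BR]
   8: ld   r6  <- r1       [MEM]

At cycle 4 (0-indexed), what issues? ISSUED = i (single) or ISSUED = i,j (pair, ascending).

#0 head=0: mulh i0 no-port MUL/MUL
#1 head=1: mulh/xor i1&i2 2-wide
#2 head=3: or i3 WAW r7
#3 head=4: sub/and i4&i5 2-wide
#4 head=6: xor i6 RAW r1
#5 head=7: bne i7 no-port BR/MEM
#6 head=8: ld i8 tail

ISSUED = 6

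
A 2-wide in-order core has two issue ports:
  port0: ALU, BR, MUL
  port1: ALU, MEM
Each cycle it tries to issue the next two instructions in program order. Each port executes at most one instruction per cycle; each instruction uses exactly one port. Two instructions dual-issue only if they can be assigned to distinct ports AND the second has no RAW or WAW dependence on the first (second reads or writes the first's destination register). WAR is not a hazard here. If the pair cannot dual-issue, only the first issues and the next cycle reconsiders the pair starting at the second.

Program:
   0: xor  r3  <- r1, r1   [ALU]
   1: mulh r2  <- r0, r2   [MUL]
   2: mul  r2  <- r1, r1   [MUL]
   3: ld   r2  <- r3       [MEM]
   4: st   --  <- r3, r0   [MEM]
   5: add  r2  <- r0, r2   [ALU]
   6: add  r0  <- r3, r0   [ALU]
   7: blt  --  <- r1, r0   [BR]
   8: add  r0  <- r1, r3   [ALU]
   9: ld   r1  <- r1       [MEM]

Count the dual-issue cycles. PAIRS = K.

PAIRS = 3

0. xor.ALU/mulh.MUL @i0/i1  | 2-wide
1. mul.MUL @i2  | WAW r2
2. ld.MEM @i3  | no-port MEM/MEM
3. st.MEM/add.ALU @i4/i5  | 2-wide
4. add.ALU @i6  | RAW r0
5. blt.BR/add.ALU @i7/i8  | 2-wide
6. ld.MEM @i9  | tail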